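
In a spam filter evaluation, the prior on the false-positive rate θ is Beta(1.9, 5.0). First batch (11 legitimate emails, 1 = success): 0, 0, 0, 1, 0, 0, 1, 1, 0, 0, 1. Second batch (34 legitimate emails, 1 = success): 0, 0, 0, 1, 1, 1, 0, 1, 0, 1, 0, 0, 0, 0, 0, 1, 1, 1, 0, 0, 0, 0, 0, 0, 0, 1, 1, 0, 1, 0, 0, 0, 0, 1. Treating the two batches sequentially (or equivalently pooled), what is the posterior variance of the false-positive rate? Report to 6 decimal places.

The Beta prior is conjugate to a Binomial/Bernoulli likelihood; the update adds successes to α and failures to β.
After batch 1: Beta(1.9+4, 5.0+7) = Beta(5.9, 12.0).
After batch 2: Beta(5.9+12, 12.0+22) = Beta(17.9, 34.0).
Var = αβ/((α+β)²(α+β+1)) = 17.9·34.0/(51.9²·52.9) = 0.004271.

0.004271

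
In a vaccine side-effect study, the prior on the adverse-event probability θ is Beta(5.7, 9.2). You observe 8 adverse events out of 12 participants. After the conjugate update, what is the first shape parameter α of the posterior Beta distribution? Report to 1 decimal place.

13.7

The Beta prior is conjugate to a Binomial/Bernoulli likelihood; the update adds successes to α and failures to β.
Posterior: Beta(α+k, β+n−k) = Beta(5.7+8, 9.2+4) = Beta(13.7, 13.2).
Posterior α = 13.7.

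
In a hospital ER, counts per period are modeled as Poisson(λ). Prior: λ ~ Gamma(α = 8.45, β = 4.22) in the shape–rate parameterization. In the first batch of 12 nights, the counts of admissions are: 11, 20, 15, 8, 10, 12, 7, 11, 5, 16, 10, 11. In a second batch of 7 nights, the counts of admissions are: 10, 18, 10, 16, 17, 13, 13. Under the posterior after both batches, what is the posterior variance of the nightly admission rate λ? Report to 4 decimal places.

With a Gamma(shape α, rate β) prior, the Poisson likelihood is conjugate: the posterior is Gamma(α + ΣXᵢ, β + n).
Batch 1: sum of counts S = 136 over n = 12 nights.
After batch 1: Gamma(α+S, β+n) = Gamma(8.45+136, 4.22+12) = Gamma(144.45, 16.22).
Batch 2: sum of counts S = 97 over n = 7 nights.
After batch 2: Gamma(α+S, β+n) = Gamma(144.45+97, 16.22+7) = Gamma(241.45, 23.22).
Var = α/β² = 241.45/23.22² = 0.4478.

0.4478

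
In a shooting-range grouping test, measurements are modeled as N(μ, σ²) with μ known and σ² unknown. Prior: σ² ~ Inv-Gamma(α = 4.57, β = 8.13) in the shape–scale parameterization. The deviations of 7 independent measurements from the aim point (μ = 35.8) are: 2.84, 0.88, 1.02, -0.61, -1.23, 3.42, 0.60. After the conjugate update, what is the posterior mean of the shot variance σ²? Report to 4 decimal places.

With known mean μ and an Inverse-Gamma(α, β) prior on σ², the Normal likelihood is conjugate: posterior is Inv-Gamma(α + n/2, β + Σ(xᵢ−μ)²/2).
Σ(xᵢ−μ)² = (2.84)² + (0.88)² + (1.02)² + (-0.61)² + (-1.23)² + (3.42)² + (0.60)² = 23.8218.
Posterior: Inv-Gamma(4.57 + 7/2, 8.13 + 23.8218/2) = Inv-Gamma(8.07, 20.04090).
E[σ²|data] = β/(α−1) = 20.04090/7.07 = 2.8346.

2.8346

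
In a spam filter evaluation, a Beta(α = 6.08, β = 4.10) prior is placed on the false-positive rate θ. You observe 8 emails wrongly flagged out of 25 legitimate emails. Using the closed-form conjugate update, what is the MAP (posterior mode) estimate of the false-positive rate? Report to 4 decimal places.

The Beta prior is conjugate to a Binomial/Bernoulli likelihood; the update adds successes to α and failures to β.
Posterior: Beta(α+k, β+n−k) = Beta(6.08+8, 4.10+17) = Beta(14.08, 21.10).
Mode of Beta(a,b) for a,b>1 is (a−1)/(a+b−2) = 13.08/33.18 = 0.3942.

0.3942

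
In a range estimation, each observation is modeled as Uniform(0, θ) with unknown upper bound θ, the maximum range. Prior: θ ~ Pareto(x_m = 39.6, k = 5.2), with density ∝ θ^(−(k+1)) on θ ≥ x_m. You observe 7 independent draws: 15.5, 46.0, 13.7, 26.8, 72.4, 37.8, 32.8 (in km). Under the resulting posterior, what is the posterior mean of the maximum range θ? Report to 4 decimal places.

78.8643

A Pareto(scale x_m, shape k) prior on the upper bound θ of Uniform(0, θ) is conjugate: posterior is Pareto(max(x_m, max xᵢ), k + n).
Sample maximum = 72.4; prior scale x_m = 39.6 → posterior scale = max = 72.4.
Posterior shape = 5.2 + 7 = 12.2.
E[θ|data] = k·x_m/(k−1) = 12.2·72.4/11.2 = 78.8643.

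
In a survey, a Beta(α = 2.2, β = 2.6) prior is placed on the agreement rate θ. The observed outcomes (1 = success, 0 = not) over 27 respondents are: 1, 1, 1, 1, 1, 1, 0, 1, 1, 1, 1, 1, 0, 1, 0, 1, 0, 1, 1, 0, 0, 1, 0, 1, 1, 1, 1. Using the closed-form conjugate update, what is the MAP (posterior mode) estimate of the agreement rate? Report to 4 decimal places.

0.7114

The Beta prior is conjugate to a Binomial/Bernoulli likelihood; the update adds successes to α and failures to β.
Posterior: Beta(α+k, β+n−k) = Beta(2.2+20, 2.6+7) = Beta(22.2, 9.6).
Mode of Beta(a,b) for a,b>1 is (a−1)/(a+b−2) = 21.2/29.8 = 0.7114.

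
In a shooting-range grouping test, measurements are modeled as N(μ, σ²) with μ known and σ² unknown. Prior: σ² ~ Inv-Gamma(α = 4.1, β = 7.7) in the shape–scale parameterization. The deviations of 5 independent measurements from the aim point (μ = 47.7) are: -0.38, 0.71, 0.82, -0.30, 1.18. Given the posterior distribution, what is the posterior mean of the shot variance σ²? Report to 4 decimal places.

With known mean μ and an Inverse-Gamma(α, β) prior on σ², the Normal likelihood is conjugate: posterior is Inv-Gamma(α + n/2, β + Σ(xᵢ−μ)²/2).
Σ(xᵢ−μ)² = (-0.38)² + (0.71)² + (0.82)² + (-0.30)² + (1.18)² = 2.8033.
Posterior: Inv-Gamma(4.1 + 5/2, 7.7 + 2.8033/2) = Inv-Gamma(6.60, 9.10165).
E[σ²|data] = β/(α−1) = 9.10165/5.60 = 1.6253.

1.6253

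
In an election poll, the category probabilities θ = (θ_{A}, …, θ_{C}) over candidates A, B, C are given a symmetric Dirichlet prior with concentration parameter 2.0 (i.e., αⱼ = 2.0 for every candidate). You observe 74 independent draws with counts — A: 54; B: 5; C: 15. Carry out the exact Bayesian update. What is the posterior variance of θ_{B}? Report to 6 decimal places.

0.000986

The Dirichlet prior is conjugate to the Multinomial likelihood: each posterior αⱼ = prior αⱼ + observed count nⱼ.
Posterior concentration: (56.0, 7.0, 17.0), total = 80.0.
Var[θ_j] = α_j(Σα−α_j)/((Σα)²(Σα+1)) = 7.0·73.0/(80.0²·81.0) = 0.000986.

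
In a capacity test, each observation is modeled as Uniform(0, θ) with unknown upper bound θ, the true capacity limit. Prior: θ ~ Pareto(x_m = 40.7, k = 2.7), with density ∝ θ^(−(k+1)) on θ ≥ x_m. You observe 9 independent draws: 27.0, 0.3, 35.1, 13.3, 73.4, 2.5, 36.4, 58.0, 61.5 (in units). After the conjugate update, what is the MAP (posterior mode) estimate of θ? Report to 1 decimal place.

A Pareto(scale x_m, shape k) prior on the upper bound θ of Uniform(0, θ) is conjugate: posterior is Pareto(max(x_m, max xᵢ), k + n).
Sample maximum = 73.4; prior scale x_m = 40.7 → posterior scale = max = 73.4.
Posterior shape = 2.7 + 9 = 11.7.
The Pareto density is decreasing on [x_m, ∞), so the mode is x_m = 73.4.

73.4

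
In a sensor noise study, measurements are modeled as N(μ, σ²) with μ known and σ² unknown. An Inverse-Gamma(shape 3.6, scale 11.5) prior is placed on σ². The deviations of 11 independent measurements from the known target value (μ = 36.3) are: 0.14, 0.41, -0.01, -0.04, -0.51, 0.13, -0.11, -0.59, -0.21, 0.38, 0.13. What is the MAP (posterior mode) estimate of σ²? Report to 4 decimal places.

1.1897

With known mean μ and an Inverse-Gamma(α, β) prior on σ², the Normal likelihood is conjugate: posterior is Inv-Gamma(α + n/2, β + Σ(xᵢ−μ)²/2).
Σ(xᵢ−μ)² = (0.14)² + (0.41)² + (-0.01)² + (-0.04)² + (-0.51)² + (0.13)² + (-0.11)² + (-0.59)² + (-0.21)² + (0.38)² + (0.13)² = 1.0320.
Posterior: Inv-Gamma(3.6 + 11/2, 11.5 + 1.0320/2) = Inv-Gamma(9.10, 12.01600).
Mode = β/(α+1) = 12.01600/10.10 = 1.1897.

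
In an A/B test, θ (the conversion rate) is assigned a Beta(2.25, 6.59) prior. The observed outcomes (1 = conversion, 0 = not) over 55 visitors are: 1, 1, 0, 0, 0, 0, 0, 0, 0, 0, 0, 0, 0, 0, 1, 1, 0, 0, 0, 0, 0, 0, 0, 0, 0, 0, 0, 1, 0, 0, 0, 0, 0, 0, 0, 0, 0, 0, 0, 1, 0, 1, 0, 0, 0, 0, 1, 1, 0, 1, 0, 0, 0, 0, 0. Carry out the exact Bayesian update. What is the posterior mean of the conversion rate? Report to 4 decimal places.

The Beta prior is conjugate to a Binomial/Bernoulli likelihood; the update adds successes to α and failures to β.
Posterior: Beta(α+k, β+n−k) = Beta(2.25+10, 6.59+45) = Beta(12.25, 51.59).
Posterior mean = α/(α+β) = 12.25/63.84 = 0.1919.

0.1919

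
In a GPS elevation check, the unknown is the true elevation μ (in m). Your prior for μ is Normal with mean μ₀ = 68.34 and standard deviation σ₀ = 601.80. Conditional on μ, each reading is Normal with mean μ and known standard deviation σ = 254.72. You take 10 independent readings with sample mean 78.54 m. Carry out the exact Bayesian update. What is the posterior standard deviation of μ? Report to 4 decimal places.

For Normal data with known variance σ², a Normal(μ₀, σ₀²) prior on μ is conjugate. Posterior precision = 1/σ₀² + n/σ²; posterior mean is the precision-weighted average of μ₀ and x̄.
σ₀² = 601.80² = 362163.24, σ² = 254.72² = 64882.2784; σ² + n·σ₀² = 64882.2784 + 10·362163.24 = 3686514.6784.
Posterior precision = 1/σ₀² + n/σ² = 1/362163.24 + 10/64882.2784 = (σ² + n·σ₀²)/(σ₀²σ²) = 3686514.6784/(362163.24·64882.2784); posterior variance σₙ² = σ₀²σ²/(σ² + n·σ₀²) = 362163.24·64882.2784/3686514.6784 = 6374.035699.
Posterior SD = √σₙ² = √(362163.24·64882.2784/3686514.6784) = 79.8376.

79.8376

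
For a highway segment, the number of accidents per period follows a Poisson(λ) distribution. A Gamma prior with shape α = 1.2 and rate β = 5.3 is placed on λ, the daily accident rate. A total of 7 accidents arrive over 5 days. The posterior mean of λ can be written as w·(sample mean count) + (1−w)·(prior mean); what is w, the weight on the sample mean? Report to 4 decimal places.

0.4854

With a Gamma(shape α, rate β) prior, the Poisson likelihood is conjugate: the posterior is Gamma(α + ΣXᵢ, β + n).
Posterior mean = (α₀+S)/(β₀+n) = [n/(β₀+n)]·(S/n) + [β₀/(β₀+n)]·(α₀/β₀), so only n and β₀ enter the weight.
Weight on data w = n/(β₀+n) = 5/(5.3+5) = 5/10.3 = 0.4854.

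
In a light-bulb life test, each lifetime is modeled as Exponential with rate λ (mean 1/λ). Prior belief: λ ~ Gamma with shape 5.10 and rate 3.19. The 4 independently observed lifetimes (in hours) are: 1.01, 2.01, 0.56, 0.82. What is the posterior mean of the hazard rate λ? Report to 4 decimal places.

1.1989

With a Gamma(shape α, rate β) prior on the exponential rate λ, the posterior after n observations with total T = Σxᵢ is Gamma(α+n, β+T).
Sum of observations T = 4.40 hours; n = 4.
Posterior: Gamma(5.10+4, 3.19+4.40) = Gamma(9.10, 7.59).
Posterior mean of λ = α/β = 9.10/7.59 = 1.1989.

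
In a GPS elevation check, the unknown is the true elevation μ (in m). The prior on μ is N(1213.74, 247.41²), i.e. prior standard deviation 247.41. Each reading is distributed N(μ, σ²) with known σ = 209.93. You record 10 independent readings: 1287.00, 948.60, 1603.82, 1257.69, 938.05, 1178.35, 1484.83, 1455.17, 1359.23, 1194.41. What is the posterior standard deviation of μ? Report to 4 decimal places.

For Normal data with known variance σ², a Normal(μ₀, σ₀²) prior on μ is conjugate. Posterior precision = 1/σ₀² + n/σ²; posterior mean is the precision-weighted average of μ₀ and x̄.
σ₀² = 247.41² = 61211.7081, σ² = 209.93² = 44070.6049; σ² + n·σ₀² = 44070.6049 + 10·61211.7081 = 656187.6859.
Posterior precision = 1/σ₀² + n/σ² = 1/61211.7081 + 10/44070.6049 = (σ² + n·σ₀²)/(σ₀²σ²) = 656187.6859/(61211.7081·44070.6049); posterior variance σₙ² = σ₀²σ²/(σ² + n·σ₀²) = 61211.7081·44070.6049/656187.6859 = 4111.075323.
Posterior SD = √σₙ² = √(61211.7081·44070.6049/656187.6859) = 64.1177.

64.1177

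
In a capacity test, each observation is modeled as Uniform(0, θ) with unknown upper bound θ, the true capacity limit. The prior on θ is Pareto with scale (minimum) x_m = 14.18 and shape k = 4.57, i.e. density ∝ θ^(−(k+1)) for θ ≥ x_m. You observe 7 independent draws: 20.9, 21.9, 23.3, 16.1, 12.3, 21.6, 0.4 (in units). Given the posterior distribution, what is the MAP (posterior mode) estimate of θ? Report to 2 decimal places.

23.30

A Pareto(scale x_m, shape k) prior on the upper bound θ of Uniform(0, θ) is conjugate: posterior is Pareto(max(x_m, max xᵢ), k + n).
Sample maximum = 23.3; prior scale x_m = 14.18 → posterior scale = max = 23.30.
Posterior shape = 4.57 + 7 = 11.57.
The Pareto density is decreasing on [x_m, ∞), so the mode is x_m = 23.30.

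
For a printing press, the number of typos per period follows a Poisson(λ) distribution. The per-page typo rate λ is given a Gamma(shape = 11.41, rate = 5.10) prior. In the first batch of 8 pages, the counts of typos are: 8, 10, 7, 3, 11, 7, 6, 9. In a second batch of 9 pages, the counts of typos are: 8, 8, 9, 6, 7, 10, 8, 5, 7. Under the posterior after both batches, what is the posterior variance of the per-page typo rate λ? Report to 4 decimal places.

With a Gamma(shape α, rate β) prior, the Poisson likelihood is conjugate: the posterior is Gamma(α + ΣXᵢ, β + n).
Batch 1: sum of counts S = 61 over n = 8 pages.
After batch 1: Gamma(α+S, β+n) = Gamma(11.41+61, 5.10+8) = Gamma(72.41, 13.10).
Batch 2: sum of counts S = 68 over n = 9 pages.
After batch 2: Gamma(α+S, β+n) = Gamma(72.41+68, 13.10+9) = Gamma(140.41, 22.10).
Var = α/β² = 140.41/22.10² = 0.2875.

0.2875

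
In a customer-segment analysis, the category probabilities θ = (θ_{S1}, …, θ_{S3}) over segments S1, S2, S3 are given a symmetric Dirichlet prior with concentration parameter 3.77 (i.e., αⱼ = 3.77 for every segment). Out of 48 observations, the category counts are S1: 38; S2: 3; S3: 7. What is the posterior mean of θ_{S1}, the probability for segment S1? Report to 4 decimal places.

The Dirichlet prior is conjugate to the Multinomial likelihood: each posterior αⱼ = prior αⱼ + observed count nⱼ.
Posterior concentration: (41.77, 6.77, 10.77), total = 59.31.
E[θ_{S1}|data] = α_{S1}/Σα = 41.77/59.31 = 0.7043.

0.7043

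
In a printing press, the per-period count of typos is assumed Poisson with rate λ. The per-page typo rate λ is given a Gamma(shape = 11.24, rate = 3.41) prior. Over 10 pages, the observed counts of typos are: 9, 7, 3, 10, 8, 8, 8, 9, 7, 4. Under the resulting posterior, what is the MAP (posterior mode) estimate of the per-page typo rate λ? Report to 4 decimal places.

6.2073

With a Gamma(shape α, rate β) prior, the Poisson likelihood is conjugate: the posterior is Gamma(α + ΣXᵢ, β + n).
Sum of counts S = 73 over n = 10 pages.
Posterior: Gamma(α+S, β+n) = Gamma(11.24+73, 3.41+10) = Gamma(84.24, 13.41).
Mode of Gamma(α,β) for α≥1 is (α−1)/β = 83.24/13.41 = 6.2073.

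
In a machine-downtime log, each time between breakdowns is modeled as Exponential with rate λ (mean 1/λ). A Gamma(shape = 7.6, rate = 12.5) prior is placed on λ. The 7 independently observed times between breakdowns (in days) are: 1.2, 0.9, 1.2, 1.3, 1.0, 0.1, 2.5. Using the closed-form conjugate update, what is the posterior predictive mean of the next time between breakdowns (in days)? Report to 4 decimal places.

1.5221

With a Gamma(shape α, rate β) prior on the exponential rate λ, the posterior after n observations with total T = Σxᵢ is Gamma(α+n, β+T).
Sum of observations T = 8.2 days; n = 7.
Posterior: Gamma(7.6+7, 12.5+8.2) = Gamma(14.6, 20.7).
The predictive distribution for the next observation is Lomax; its mean is β/(α−1) = 20.7/13.6 = 1.5221.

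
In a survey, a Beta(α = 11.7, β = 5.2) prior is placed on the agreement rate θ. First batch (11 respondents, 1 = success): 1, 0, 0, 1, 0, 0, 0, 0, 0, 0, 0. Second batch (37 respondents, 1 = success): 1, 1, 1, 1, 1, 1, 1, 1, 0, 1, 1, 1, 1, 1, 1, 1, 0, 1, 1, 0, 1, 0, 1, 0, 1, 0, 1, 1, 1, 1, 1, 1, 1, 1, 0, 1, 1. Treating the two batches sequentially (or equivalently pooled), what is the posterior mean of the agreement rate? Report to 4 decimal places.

The Beta prior is conjugate to a Binomial/Bernoulli likelihood; the update adds successes to α and failures to β.
After batch 1: Beta(11.7+2, 5.2+9) = Beta(13.7, 14.2).
After batch 2: Beta(13.7+30, 14.2+7) = Beta(43.7, 21.2).
Posterior mean = α/(α+β) = 43.7/64.9 = 0.6733.

0.6733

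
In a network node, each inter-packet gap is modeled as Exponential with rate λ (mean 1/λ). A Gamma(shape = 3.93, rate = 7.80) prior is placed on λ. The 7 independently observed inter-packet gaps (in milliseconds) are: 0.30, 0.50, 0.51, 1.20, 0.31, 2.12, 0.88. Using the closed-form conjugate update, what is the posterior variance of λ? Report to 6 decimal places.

With a Gamma(shape α, rate β) prior on the exponential rate λ, the posterior after n observations with total T = Σxᵢ is Gamma(α+n, β+T).
Sum of observations T = 5.82 milliseconds; n = 7.
Posterior: Gamma(3.93+7, 7.80+5.82) = Gamma(10.93, 13.62).
Var = α/β² = 0.058920.

0.058920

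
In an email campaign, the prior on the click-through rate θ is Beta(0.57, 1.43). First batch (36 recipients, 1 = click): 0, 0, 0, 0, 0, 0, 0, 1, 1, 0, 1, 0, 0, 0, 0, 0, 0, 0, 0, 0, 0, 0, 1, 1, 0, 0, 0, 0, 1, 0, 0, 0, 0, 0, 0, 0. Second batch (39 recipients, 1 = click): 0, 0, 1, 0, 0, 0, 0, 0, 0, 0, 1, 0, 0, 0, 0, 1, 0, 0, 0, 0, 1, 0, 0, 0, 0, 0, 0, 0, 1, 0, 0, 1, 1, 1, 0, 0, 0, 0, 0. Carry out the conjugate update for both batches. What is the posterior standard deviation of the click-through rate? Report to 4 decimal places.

0.0443

The Beta prior is conjugate to a Binomial/Bernoulli likelihood; the update adds successes to α and failures to β.
After batch 1: Beta(0.57+6, 1.43+30) = Beta(6.57, 31.43).
After batch 2: Beta(6.57+8, 31.43+31) = Beta(14.57, 62.43).
Var = αβ/((α+β)²(α+β+1)) = 14.57·62.43/(77.00²·78.00) = 0.00196688; SD = √0.00196688 = 0.0443.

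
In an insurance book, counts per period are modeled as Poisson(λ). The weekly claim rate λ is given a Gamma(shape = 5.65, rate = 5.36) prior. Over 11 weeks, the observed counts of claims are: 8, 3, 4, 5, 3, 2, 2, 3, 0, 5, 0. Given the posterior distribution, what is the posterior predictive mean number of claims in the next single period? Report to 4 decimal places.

2.4847

With a Gamma(shape α, rate β) prior, the Poisson likelihood is conjugate: the posterior is Gamma(α + ΣXᵢ, β + n).
Sum of counts S = 35 over n = 11 weeks.
Posterior: Gamma(α+S, β+n) = Gamma(5.65+35, 5.36+11) = Gamma(40.65, 16.36).
The predictive distribution for one future period is NegBinom with mean α/β = 2.4847.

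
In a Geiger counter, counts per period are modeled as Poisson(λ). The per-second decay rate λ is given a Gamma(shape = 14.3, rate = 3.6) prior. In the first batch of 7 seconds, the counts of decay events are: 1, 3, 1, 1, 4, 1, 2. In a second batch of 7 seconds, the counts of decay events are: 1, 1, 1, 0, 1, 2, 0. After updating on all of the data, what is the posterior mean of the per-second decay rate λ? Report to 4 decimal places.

With a Gamma(shape α, rate β) prior, the Poisson likelihood is conjugate: the posterior is Gamma(α + ΣXᵢ, β + n).
Batch 1: sum of counts S = 13 over n = 7 seconds.
After batch 1: Gamma(α+S, β+n) = Gamma(14.3+13, 3.6+7) = Gamma(27.3, 10.6).
Batch 2: sum of counts S = 6 over n = 7 seconds.
After batch 2: Gamma(α+S, β+n) = Gamma(27.3+6, 10.6+7) = Gamma(33.3, 17.6).
Posterior mean = α/β = 33.3/17.6 = 1.8920.

1.8920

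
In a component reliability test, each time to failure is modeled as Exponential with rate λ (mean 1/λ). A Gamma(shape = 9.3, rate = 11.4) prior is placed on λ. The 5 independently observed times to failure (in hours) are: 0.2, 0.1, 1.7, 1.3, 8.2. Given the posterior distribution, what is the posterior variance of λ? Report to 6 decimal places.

0.027269

With a Gamma(shape α, rate β) prior on the exponential rate λ, the posterior after n observations with total T = Σxᵢ is Gamma(α+n, β+T).
Sum of observations T = 11.5 hours; n = 5.
Posterior: Gamma(9.3+5, 11.4+11.5) = Gamma(14.3, 22.9).
Var = α/β² = 0.027269.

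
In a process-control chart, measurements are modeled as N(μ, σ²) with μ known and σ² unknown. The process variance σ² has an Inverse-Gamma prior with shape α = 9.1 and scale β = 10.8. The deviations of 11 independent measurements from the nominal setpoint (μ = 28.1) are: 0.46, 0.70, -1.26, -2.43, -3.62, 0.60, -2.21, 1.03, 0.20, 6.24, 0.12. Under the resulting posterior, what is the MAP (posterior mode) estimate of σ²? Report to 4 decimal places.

2.8268

With known mean μ and an Inverse-Gamma(α, β) prior on σ², the Normal likelihood is conjugate: posterior is Inv-Gamma(α + n/2, β + Σ(xᵢ−μ)²/2).
Σ(xᵢ−μ)² = (0.46)² + (0.70)² + (-1.26)² + (-2.43)² + (-3.62)² + (0.60)² + (-2.21)² + (1.03)² + (0.20)² + (6.24)² + (0.12)² = 66.5955.
Posterior: Inv-Gamma(9.1 + 11/2, 10.8 + 66.5955/2) = Inv-Gamma(14.60, 44.09775).
Mode = β/(α+1) = 44.09775/15.60 = 2.8268.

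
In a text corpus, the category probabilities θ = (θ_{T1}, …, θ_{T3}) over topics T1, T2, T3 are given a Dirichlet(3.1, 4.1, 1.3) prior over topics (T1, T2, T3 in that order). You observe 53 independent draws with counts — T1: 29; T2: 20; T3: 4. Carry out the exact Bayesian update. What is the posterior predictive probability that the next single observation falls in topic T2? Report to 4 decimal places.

The Dirichlet prior is conjugate to the Multinomial likelihood: each posterior αⱼ = prior αⱼ + observed count nⱼ.
Posterior concentration: (32.1, 24.1, 5.3), total = 61.5.
P(next = T2 | data) = α_{T2}/Σα = 0.3919.

0.3919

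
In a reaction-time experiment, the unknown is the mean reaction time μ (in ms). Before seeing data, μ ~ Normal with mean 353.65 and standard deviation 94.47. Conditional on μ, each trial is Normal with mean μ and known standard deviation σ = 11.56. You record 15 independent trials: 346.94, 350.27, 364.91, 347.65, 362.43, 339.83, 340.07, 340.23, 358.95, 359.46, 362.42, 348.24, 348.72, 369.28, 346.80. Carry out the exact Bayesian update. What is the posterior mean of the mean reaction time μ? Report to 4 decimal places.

For Normal data with known variance σ², a Normal(μ₀, σ₀²) prior on μ is conjugate. Posterior precision = 1/σ₀² + n/σ²; posterior mean is the precision-weighted average of μ₀ and x̄.
Σxᵢ = 346.94 + 350.27 + 364.91 + 347.65 + 362.43 + 339.83 + 340.07 + 340.23 + 358.95 + 359.46 + 362.42 + 348.24 + 348.72 + 369.28 + 346.80 = 5286.2, so n·x̄ = 5286.2.
σ₀² = 94.47² = 8924.5809, σ² = 11.56² = 133.6336; σ² + n·σ₀² = 133.6336 + 15·8924.5809 = 134002.3471.
Posterior mean = (μ₀/σ₀² + n·x̄/σ²)/(1/σ₀² + n/σ²) = (σ²·μ₀ + σ₀²·n·x̄)/(σ² + n·σ₀²) = (133.6336·353.65 + 8924.5809·5286.2)/134002.3471 = 47224379.07622/134002.3471 = 352.4146.

352.4146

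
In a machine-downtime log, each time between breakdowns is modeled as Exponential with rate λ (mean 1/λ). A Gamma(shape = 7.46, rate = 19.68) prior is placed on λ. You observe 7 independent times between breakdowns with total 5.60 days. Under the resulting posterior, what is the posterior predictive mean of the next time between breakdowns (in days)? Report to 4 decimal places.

1.8782

With a Gamma(shape α, rate β) prior on the exponential rate λ, the posterior after n observations with total T = Σxᵢ is Gamma(α+n, β+T).
Posterior: Gamma(7.46+7, 19.68+5.60) = Gamma(14.46, 25.28).
The predictive distribution for the next observation is Lomax; its mean is β/(α−1) = 25.28/13.46 = 1.8782.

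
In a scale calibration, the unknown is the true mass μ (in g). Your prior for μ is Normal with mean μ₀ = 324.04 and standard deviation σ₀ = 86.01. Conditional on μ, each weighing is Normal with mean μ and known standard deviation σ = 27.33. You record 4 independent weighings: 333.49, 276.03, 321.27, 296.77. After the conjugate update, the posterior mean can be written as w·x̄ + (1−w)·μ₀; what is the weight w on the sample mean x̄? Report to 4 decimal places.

For Normal data with known variance σ², a Normal(μ₀, σ₀²) prior on μ is conjugate. Posterior precision = 1/σ₀² + n/σ²; posterior mean is the precision-weighted average of μ₀ and x̄.
σ₀² = 86.01² = 7397.7201, σ² = 27.33² = 746.9289. Prior precision 1/σ₀² = 1/7397.7201; data precision n/σ² = 4/746.9289.
w = (n/σ²)/(1/σ₀² + n/σ²) = n·σ₀²/(σ² + n·σ₀²) = 4·7397.7201/(746.9289 + 4·7397.7201) = 29590.8804/30337.8093 = 0.9754.

0.9754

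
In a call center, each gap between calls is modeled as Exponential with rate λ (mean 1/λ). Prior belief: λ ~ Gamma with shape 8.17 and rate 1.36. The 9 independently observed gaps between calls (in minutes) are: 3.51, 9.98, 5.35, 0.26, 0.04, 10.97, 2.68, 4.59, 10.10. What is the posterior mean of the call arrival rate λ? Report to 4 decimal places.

With a Gamma(shape α, rate β) prior on the exponential rate λ, the posterior after n observations with total T = Σxᵢ is Gamma(α+n, β+T).
Sum of observations T = 47.48 minutes; n = 9.
Posterior: Gamma(8.17+9, 1.36+47.48) = Gamma(17.17, 48.84).
Posterior mean of λ = α/β = 17.17/48.84 = 0.3516.

0.3516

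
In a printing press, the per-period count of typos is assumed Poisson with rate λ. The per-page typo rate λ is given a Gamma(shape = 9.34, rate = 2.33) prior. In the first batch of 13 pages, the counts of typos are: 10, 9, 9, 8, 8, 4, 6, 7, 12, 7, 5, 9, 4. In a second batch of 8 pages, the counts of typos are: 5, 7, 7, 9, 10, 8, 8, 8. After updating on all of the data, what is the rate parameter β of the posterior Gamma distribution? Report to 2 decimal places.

With a Gamma(shape α, rate β) prior, the Poisson likelihood is conjugate: the posterior is Gamma(α + ΣXᵢ, β + n).
Batch 1: sum of counts S = 98 over n = 13 pages.
After batch 1: Gamma(α+S, β+n) = Gamma(9.34+98, 2.33+13) = Gamma(107.34, 15.33).
Batch 2: sum of counts S = 62 over n = 8 pages.
After batch 2: Gamma(α+S, β+n) = Gamma(107.34+62, 15.33+8) = Gamma(169.34, 23.33).
Posterior β = 23.33.

23.33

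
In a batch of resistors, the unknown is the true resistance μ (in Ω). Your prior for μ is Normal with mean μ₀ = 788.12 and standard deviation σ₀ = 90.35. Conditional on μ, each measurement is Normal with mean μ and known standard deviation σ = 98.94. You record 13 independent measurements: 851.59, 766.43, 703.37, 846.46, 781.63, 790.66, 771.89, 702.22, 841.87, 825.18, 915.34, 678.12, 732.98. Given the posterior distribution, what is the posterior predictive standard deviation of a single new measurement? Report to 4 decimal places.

For Normal data with known variance σ², a Normal(μ₀, σ₀²) prior on μ is conjugate. Posterior precision = 1/σ₀² + n/σ²; posterior mean is the precision-weighted average of μ₀ and x̄.
σ₀² = 90.35² = 8163.1225, σ² = 98.94² = 9789.1236; σ² + n·σ₀² = 9789.1236 + 13·8163.1225 = 115909.7161.
Posterior precision = 1/σ₀² + n/σ² = 1/8163.1225 + 13/9789.1236 = (σ² + n·σ₀²)/(σ₀²σ²) = 115909.7161/(8163.1225·9789.1236); posterior variance σₙ² = σ₀²σ²/(σ² + n·σ₀²) = 8163.1225·9789.1236/115909.7161 = 689.414294.
Predictive variance for one new observation = σₙ² + σ² = 8163.1225·9789.1236/115909.7161 + 9789.1236 = σ²·(σ₀² + 115909.7161)/115909.7161 = 9789.1236·124072.8386/115909.7161 = 10478.537894; SD = √(9789.1236·124072.8386/115909.7161) = 102.3647.

102.3647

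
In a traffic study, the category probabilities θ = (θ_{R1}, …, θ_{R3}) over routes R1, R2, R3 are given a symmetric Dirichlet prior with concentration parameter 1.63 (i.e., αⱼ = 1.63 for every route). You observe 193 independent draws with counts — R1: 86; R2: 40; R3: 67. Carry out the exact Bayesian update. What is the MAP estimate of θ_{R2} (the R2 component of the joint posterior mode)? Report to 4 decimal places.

The Dirichlet prior is conjugate to the Multinomial likelihood: each posterior αⱼ = prior αⱼ + observed count nⱼ.
Posterior concentration: (87.63, 41.63, 68.63), total = 197.89.
Joint mode component: (α_{R2}−1)/(Σα−K) = 40.63/194.89 = 0.2085.

0.2085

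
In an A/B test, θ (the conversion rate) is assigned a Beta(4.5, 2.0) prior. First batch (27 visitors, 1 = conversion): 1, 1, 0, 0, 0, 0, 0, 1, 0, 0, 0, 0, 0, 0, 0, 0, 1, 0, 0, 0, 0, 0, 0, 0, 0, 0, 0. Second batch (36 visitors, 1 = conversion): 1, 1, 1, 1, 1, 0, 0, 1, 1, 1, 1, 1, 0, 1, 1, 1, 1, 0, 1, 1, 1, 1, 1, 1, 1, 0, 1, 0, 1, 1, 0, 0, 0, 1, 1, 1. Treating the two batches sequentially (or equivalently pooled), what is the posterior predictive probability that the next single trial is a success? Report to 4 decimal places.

0.5108

The Beta prior is conjugate to a Binomial/Bernoulli likelihood; the update adds successes to α and failures to β.
After batch 1: Beta(4.5+4, 2.0+23) = Beta(8.5, 25.0).
After batch 2: Beta(8.5+27, 25.0+9) = Beta(35.5, 34.0).
For a single future Bernoulli trial, P(success | data) = α/(α+β) = 0.5108.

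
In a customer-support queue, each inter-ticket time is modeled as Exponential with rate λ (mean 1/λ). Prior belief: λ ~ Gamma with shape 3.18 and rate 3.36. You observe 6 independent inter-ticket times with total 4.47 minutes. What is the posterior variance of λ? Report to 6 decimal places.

With a Gamma(shape α, rate β) prior on the exponential rate λ, the posterior after n observations with total T = Σxᵢ is Gamma(α+n, β+T).
Posterior: Gamma(3.18+6, 3.36+4.47) = Gamma(9.18, 7.83).
Var = α/β² = 0.149734.

0.149734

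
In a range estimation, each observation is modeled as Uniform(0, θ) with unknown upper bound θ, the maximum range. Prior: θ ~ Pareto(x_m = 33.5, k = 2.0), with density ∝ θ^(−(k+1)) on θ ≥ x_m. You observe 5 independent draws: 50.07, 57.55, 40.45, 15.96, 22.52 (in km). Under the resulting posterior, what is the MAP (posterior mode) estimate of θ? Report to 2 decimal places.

A Pareto(scale x_m, shape k) prior on the upper bound θ of Uniform(0, θ) is conjugate: posterior is Pareto(max(x_m, max xᵢ), k + n).
Sample maximum = 57.55; prior scale x_m = 33.5 → posterior scale = max = 57.55.
Posterior shape = 2.0 + 5 = 7.0.
The Pareto density is decreasing on [x_m, ∞), so the mode is x_m = 57.55.

57.55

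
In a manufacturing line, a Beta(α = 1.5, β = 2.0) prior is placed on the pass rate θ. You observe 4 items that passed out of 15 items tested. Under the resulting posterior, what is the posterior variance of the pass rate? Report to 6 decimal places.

The Beta prior is conjugate to a Binomial/Bernoulli likelihood; the update adds successes to α and failures to β.
Posterior: Beta(α+k, β+n−k) = Beta(1.5+4, 2.0+11) = Beta(5.5, 13.0).
Var = αβ/((α+β)²(α+β+1)) = 5.5·13.0/(18.5²·19.5) = 0.010713.

0.010713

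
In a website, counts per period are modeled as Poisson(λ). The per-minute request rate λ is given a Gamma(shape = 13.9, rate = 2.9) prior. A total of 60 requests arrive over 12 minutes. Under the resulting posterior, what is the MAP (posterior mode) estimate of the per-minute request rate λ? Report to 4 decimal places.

4.8926

With a Gamma(shape α, rate β) prior, the Poisson likelihood is conjugate: the posterior is Gamma(α + ΣXᵢ, β + n).
Posterior: Gamma(α+S, β+n) = Gamma(13.9+60, 2.9+12) = Gamma(73.9, 14.9).
Mode of Gamma(α,β) for α≥1 is (α−1)/β = 72.9/14.9 = 4.8926.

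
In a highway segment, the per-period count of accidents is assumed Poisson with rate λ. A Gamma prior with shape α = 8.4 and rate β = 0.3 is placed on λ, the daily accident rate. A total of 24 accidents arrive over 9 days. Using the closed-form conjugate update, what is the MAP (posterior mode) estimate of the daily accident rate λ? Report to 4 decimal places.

3.3763

With a Gamma(shape α, rate β) prior, the Poisson likelihood is conjugate: the posterior is Gamma(α + ΣXᵢ, β + n).
Posterior: Gamma(α+S, β+n) = Gamma(8.4+24, 0.3+9) = Gamma(32.4, 9.3).
Mode of Gamma(α,β) for α≥1 is (α−1)/β = 31.4/9.3 = 3.3763.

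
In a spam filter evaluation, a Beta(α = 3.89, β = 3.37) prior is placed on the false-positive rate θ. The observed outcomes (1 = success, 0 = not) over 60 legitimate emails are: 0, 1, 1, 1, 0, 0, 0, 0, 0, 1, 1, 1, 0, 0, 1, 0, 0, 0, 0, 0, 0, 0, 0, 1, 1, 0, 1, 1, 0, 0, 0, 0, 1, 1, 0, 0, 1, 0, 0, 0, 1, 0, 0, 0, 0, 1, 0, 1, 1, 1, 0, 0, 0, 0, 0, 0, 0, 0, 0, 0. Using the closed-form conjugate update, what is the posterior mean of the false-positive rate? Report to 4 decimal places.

The Beta prior is conjugate to a Binomial/Bernoulli likelihood; the update adds successes to α and failures to β.
Posterior: Beta(α+k, β+n−k) = Beta(3.89+19, 3.37+41) = Beta(22.89, 44.37).
Posterior mean = α/(α+β) = 22.89/67.26 = 0.3403.

0.3403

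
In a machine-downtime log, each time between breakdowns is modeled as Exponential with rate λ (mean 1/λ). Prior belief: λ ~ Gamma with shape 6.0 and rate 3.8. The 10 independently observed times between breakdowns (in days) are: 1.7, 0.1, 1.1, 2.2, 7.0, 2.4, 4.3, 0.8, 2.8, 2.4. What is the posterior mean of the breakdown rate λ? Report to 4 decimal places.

0.5594

With a Gamma(shape α, rate β) prior on the exponential rate λ, the posterior after n observations with total T = Σxᵢ is Gamma(α+n, β+T).
Sum of observations T = 24.8 days; n = 10.
Posterior: Gamma(6.0+10, 3.8+24.8) = Gamma(16.0, 28.6).
Posterior mean of λ = α/β = 16.0/28.6 = 0.5594.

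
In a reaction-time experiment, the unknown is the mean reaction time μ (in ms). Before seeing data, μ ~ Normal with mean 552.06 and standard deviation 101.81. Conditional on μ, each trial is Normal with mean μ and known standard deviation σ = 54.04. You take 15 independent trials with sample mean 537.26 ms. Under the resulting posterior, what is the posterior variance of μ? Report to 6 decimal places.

For Normal data with known variance σ², a Normal(μ₀, σ₀²) prior on μ is conjugate. Posterior precision = 1/σ₀² + n/σ²; posterior mean is the precision-weighted average of μ₀ and x̄.
σ₀² = 101.81² = 10365.2761, σ² = 54.04² = 2920.3216; σ² + n·σ₀² = 2920.3216 + 15·10365.2761 = 158399.4631.
Posterior precision = 1/σ₀² + n/σ² = 1/10365.2761 + 15/2920.3216 = (σ² + n·σ₀²)/(σ₀²σ²) = 158399.4631/(10365.2761·2920.3216); posterior variance σₙ² = σ₀²σ²/(σ² + n·σ₀²) = 10365.2761·2920.3216/158399.4631 = 191.098752.

191.098752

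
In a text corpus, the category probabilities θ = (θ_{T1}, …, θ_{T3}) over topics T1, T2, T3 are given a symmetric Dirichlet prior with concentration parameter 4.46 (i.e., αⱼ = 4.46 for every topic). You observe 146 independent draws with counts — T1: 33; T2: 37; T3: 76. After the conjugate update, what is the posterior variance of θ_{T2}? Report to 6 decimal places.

0.001200

The Dirichlet prior is conjugate to the Multinomial likelihood: each posterior αⱼ = prior αⱼ + observed count nⱼ.
Posterior concentration: (37.46, 41.46, 80.46), total = 159.38.
Var[θ_j] = α_j(Σα−α_j)/((Σα)²(Σα+1)) = 41.46·117.92/(159.38²·160.38) = 0.001200.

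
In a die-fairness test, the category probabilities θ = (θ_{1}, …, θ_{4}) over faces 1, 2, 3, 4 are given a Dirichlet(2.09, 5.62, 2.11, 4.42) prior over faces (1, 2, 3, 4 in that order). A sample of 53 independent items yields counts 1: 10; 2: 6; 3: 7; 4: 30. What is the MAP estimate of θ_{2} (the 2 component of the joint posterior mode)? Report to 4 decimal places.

The Dirichlet prior is conjugate to the Multinomial likelihood: each posterior αⱼ = prior αⱼ + observed count nⱼ.
Posterior concentration: (12.09, 11.62, 9.11, 34.42), total = 67.24.
Joint mode component: (α_{2}−1)/(Σα−K) = 10.62/63.24 = 0.1679.

0.1679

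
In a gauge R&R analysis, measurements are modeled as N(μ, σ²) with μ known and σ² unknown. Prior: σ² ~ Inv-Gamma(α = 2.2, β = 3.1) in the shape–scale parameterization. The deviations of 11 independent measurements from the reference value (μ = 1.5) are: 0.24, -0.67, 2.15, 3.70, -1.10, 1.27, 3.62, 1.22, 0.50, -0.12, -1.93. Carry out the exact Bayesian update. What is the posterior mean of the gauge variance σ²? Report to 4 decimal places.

With known mean μ and an Inverse-Gamma(α, β) prior on σ², the Normal likelihood is conjugate: posterior is Inv-Gamma(α + n/2, β + Σ(xᵢ−μ)²/2).
Σ(xᵢ−μ)² = (0.24)² + (-0.67)² + (2.15)² + (3.70)² + (-1.10)² + (1.27)² + (3.62)² + (1.22)² + (0.50)² + (-0.12)² + (-1.93)² = 40.2240.
Posterior: Inv-Gamma(2.2 + 11/2, 3.1 + 40.2240/2) = Inv-Gamma(7.70, 23.21200).
E[σ²|data] = β/(α−1) = 23.21200/6.70 = 3.4645.

3.4645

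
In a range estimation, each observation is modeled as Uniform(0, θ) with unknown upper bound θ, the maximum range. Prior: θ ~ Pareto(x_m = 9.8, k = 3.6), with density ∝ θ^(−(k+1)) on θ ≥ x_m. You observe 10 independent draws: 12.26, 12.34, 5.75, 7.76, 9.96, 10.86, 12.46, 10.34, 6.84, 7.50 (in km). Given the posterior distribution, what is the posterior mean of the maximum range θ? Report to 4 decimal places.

13.4489

A Pareto(scale x_m, shape k) prior on the upper bound θ of Uniform(0, θ) is conjugate: posterior is Pareto(max(x_m, max xᵢ), k + n).
Sample maximum = 12.46; prior scale x_m = 9.8 → posterior scale = max = 12.46.
Posterior shape = 3.6 + 10 = 13.6.
E[θ|data] = k·x_m/(k−1) = 13.6·12.46/12.6 = 13.4489.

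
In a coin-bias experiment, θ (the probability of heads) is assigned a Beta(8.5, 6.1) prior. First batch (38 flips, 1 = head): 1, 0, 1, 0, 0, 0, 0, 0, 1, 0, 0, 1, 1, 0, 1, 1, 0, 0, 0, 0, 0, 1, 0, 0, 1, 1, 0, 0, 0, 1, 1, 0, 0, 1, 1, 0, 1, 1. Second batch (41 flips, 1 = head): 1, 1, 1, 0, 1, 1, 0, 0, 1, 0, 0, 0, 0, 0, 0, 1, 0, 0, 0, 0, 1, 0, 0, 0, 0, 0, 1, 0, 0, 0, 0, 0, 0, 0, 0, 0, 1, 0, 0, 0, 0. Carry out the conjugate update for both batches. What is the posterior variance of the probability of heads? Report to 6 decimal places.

The Beta prior is conjugate to a Binomial/Bernoulli likelihood; the update adds successes to α and failures to β.
After batch 1: Beta(8.5+16, 6.1+22) = Beta(24.5, 28.1).
After batch 2: Beta(24.5+10, 28.1+31) = Beta(34.5, 59.1).
Var = αβ/((α+β)²(α+β+1)) = 34.5·59.1/(93.6²·94.6) = 0.002460.

0.002460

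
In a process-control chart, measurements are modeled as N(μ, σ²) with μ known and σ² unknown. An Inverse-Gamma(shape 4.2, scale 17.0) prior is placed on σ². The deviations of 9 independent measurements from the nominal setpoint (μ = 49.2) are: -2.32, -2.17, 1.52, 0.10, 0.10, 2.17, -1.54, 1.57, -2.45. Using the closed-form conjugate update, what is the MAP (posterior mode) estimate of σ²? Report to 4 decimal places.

3.1943

With known mean μ and an Inverse-Gamma(α, β) prior on σ², the Normal likelihood is conjugate: posterior is Inv-Gamma(α + n/2, β + Σ(xᵢ−μ)²/2).
Σ(xᵢ−μ)² = (-2.32)² + (-2.17)² + (1.52)² + (0.10)² + (0.10)² + (2.17)² + (-1.54)² + (1.57)² + (-2.45)² = 27.9696.
Posterior: Inv-Gamma(4.2 + 9/2, 17.0 + 27.9696/2) = Inv-Gamma(8.70, 30.98480).
Mode = β/(α+1) = 30.98480/9.70 = 3.1943.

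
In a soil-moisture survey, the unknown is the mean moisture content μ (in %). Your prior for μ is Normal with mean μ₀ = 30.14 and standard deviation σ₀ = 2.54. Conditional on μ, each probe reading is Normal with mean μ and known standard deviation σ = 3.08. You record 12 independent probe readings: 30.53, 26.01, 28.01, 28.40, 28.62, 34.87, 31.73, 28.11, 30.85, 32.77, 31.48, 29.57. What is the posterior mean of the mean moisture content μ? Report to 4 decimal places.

30.0858

For Normal data with known variance σ², a Normal(μ₀, σ₀²) prior on μ is conjugate. Posterior precision = 1/σ₀² + n/σ²; posterior mean is the precision-weighted average of μ₀ and x̄.
Σxᵢ = 30.53 + 26.01 + 28.01 + 28.40 + 28.62 + 34.87 + 31.73 + 28.11 + 30.85 + 32.77 + 31.48 + 29.57 = 360.95, so n·x̄ = 360.95.
σ₀² = 2.54² = 6.4516, σ² = 3.08² = 9.4864; σ² + n·σ₀² = 9.4864 + 12·6.4516 = 86.9056.
Posterior mean = (μ₀/σ₀² + n·x̄/σ²)/(1/σ₀² + n/σ²) = (σ²·μ₀ + σ₀²·n·x̄)/(σ² + n·σ₀²) = (9.4864·30.14 + 6.4516·360.95)/86.9056 = 2614.625116/86.9056 = 30.0858.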